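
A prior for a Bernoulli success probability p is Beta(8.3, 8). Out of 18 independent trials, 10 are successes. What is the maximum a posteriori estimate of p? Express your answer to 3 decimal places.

Prior: Beta(8.3, 8).
Data: 10 successes in 18 trials. The binomial likelihood contributes p^10(1−p)^8, so the posterior is Beta(8.3+10, 8+8) = Beta(18.3, 16).
For Beta(a, b) with a, b > 1 the mode is (a−1)/(a+b−2) = 17.3/32.3 ≈ 0.536.

p̂_MAP = 0.536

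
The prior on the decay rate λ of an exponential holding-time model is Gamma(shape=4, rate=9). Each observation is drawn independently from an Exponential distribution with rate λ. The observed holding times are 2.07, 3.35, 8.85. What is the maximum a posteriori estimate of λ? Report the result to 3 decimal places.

The Exponential(rate=λ) likelihood is ∝ λ^n e^(−λΣtᵢ). Here n = 3 and Σtᵢ = 2.07 + 3.35 + 8.85 = 14.27.
Posterior ∝ λ^3e^(−9λ) · λ^3e^(−14.27λ) = λ^6e^(−23.27λ), i.e. Gamma(7, 23.27).
Mode = (a−1)/b = 6/23.27 ≈ 0.258.

λ̂_MAP = 0.258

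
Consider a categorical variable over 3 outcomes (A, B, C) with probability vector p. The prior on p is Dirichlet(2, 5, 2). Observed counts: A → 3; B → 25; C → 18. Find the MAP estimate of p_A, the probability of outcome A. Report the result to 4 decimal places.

MAP estimate of p_A = 0.0769

The posterior is Dirichlet(αᵢ + nᵢ) = Dirichlet(5, 30, 20).
For a Dirichlet(a₁,…,a_K) with all aᵢ > 1, the mode has j-th component (aⱼ − 1)/(Σaᵢ − K).
Here Σaᵢ = 55 and K = 3, so p_A = (5 − 1)/(55 − 3) = 4/52 ≈ 0.0769.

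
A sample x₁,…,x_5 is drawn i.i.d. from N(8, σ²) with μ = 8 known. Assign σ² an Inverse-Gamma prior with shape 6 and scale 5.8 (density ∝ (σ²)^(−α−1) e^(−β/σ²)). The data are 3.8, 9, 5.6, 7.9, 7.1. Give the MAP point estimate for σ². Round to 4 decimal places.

σ̂²_MAP = 1.9379

Sum of squared deviations about the known mean: SS = (3.8−8)² + (9−8)² + (5.6−8)² + (7.9−8)² + (7.1−8)² = 25.22.
The Normal likelihood contributes (σ²)^(−n/2) exp(−SS/(2σ²)), so the posterior is Inverse-Gamma(α + n/2, β + SS/2) = Inverse-Gamma(8.5, 18.41).
The mode of Inverse-Gamma(a, b) is b/(a+1) = 18.41/9.5 ≈ 1.9379.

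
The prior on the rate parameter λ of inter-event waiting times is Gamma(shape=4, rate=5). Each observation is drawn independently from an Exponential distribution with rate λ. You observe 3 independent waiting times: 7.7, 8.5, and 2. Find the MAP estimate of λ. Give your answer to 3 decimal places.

The Exponential(rate=λ) likelihood is ∝ λ^n e^(−λΣtᵢ). Here n = 3 and Σtᵢ = 7.7 + 8.5 + 2 = 18.2.
Posterior ∝ λ^3e^(−5λ) · λ^3e^(−18.2λ) = λ^6e^(−23.2λ), i.e. Gamma(7, 23.2).
Mode = (a−1)/b = 6/23.2 ≈ 0.259.

λ̂_MAP = 0.259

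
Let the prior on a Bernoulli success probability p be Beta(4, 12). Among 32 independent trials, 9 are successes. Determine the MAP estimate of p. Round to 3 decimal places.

p̂_MAP = 0.261

Prior: Beta(4, 12).
Data: 9 successes in 32 trials. The binomial likelihood contributes p^9(1−p)^23, so the posterior is Beta(4+9, 12+23) = Beta(13, 35).
For Beta(a, b) with a, b > 1 the mode is (a−1)/(a+b−2) = 12/46 ≈ 0.261.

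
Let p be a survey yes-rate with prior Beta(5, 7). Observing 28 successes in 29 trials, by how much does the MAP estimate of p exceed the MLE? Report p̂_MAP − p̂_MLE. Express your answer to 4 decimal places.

Posterior is Beta(33, 8); MAP = (33−1)/(41−2) = 32/39 ≈ 0.82051.
MLE ignores the prior: p̂_MLE = k/n = 28/29 ≈ 0.96552.
Difference = 32/39 − 28/29 = -164/1131 ≈ -0.1450.

MAP − MLE = -0.1450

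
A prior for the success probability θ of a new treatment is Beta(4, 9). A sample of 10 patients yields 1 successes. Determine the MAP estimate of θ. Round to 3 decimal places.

θ̂_MAP = 0.190

Prior: Beta(4, 9).
Data: 1 success in 10 trials. The binomial likelihood contributes θ(1−θ)^9, so the posterior is Beta(4+1, 9+9) = Beta(5, 18).
For Beta(a, b) with a, b > 1 the mode is (a−1)/(a+b−2) = 4/21 ≈ 0.190.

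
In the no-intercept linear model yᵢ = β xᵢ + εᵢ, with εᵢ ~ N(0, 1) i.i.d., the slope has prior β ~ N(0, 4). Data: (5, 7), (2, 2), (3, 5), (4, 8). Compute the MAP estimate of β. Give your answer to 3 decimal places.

log p(β | y) = −Σ(yᵢ − βxᵢ)²/(2·1) − β²/(2·4) + const.
Setting the derivative to zero: Σxᵢ(yᵢ − βxᵢ)/1 − β/4 = 0, so β = Σxᵢyᵢ / (Σxᵢ² + σ²/τ²).
Σxᵢyᵢ = 5·7 + 2·2 + 3·5 + 4·8 = 86; Σxᵢ² = 54; σ²/τ² = 0.25.
β̂_MAP = 86 / (54 + 0.25) = 86/54.25 ≈ 1.585.

β̂_MAP = 1.585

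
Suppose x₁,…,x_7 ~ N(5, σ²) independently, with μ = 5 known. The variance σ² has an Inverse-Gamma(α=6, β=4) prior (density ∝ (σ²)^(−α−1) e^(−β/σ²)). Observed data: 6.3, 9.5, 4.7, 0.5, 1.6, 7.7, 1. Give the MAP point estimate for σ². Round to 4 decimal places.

Sum of squared deviations about the known mean: SS = (6.3−5)² + (9.5−5)² + (4.7−5)² + (0.5−5)² + (1.6−5)² + (7.7−5)² + (1−5)² = 77.13.
The Normal likelihood contributes (σ²)^(−n/2) exp(−SS/(2σ²)), so the posterior is Inverse-Gamma(α + n/2, β + SS/2) = Inverse-Gamma(9.5, 42.565).
The mode of Inverse-Gamma(a, b) is b/(a+1) = 42.565/10.5 ≈ 4.0538.

σ̂²_MAP = 4.0538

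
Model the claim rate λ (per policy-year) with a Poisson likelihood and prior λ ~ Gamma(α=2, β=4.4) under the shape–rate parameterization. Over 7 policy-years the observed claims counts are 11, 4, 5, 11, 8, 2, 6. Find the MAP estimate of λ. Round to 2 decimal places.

λ̂_MAP = 4.21

Σxᵢ = 11+4+5+11+8+2+6 = 47, with n = 7.
Posterior ∝ λe^(−4.4λ) · λ^47e^(−7λ) = λ^48e^(−11.4λ), i.e. Gamma(shape=49, rate=11.4).
The mode of a Gamma(a, b) with a ≥ 1 (shape–rate) is (a−1)/b = 48/11.4 ≈ 4.21.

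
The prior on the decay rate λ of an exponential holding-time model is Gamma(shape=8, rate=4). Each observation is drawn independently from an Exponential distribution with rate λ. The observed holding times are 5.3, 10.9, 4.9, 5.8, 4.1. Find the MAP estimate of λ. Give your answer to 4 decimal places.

The Exponential(rate=λ) likelihood is ∝ λ^n e^(−λΣtᵢ). Here n = 5 and Σtᵢ = 5.3 + 10.9 + 4.9 + 5.8 + 4.1 = 31.
Posterior ∝ λ^7e^(−4λ) · λ^5e^(−31λ) = λ^12e^(−35λ), i.e. Gamma(13, 35).
Mode = (a−1)/b = 12/35 ≈ 0.3429.

λ̂_MAP = 0.3429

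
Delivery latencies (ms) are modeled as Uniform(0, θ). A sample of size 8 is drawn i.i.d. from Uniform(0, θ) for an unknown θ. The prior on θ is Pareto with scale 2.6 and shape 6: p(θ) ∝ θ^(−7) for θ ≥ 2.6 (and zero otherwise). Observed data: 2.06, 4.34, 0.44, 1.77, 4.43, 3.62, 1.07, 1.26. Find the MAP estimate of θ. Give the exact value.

The Uniform(0, θ) likelihood is θ^(−n) for θ ≥ max(xᵢ), zero otherwise. Here max(xᵢ) = 4.43.
Posterior ∝ θ^(−7) · θ^(−8) = θ^(−15) on θ ≥ max(2.6, 4.43) = 4.43.
This density is strictly decreasing in θ, so the posterior mode lies at the lower boundary of the support.

θ̂_MAP = 4.43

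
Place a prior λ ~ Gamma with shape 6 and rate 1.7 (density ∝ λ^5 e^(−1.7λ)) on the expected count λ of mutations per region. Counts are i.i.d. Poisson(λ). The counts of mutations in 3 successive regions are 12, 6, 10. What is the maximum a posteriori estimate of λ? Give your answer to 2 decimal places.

Σxᵢ = 12+6+10 = 28, with n = 3.
Posterior ∝ λ^5e^(−1.7λ) · λ^28e^(−3λ) = λ^33e^(−4.7λ), i.e. Gamma(shape=34, rate=4.7).
The mode of a Gamma(a, b) with a ≥ 1 (shape–rate) is (a−1)/b = 33/4.7 ≈ 7.02.

λ̂_MAP = 7.02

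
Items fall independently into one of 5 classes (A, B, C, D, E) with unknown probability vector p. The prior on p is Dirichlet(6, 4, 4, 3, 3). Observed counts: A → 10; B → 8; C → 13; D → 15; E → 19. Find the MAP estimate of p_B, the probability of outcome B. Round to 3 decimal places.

The posterior is Dirichlet(αᵢ + nᵢ) = Dirichlet(16, 12, 17, 18, 22).
For a Dirichlet(a₁,…,a_K) with all aᵢ > 1, the mode has j-th component (aⱼ − 1)/(Σaᵢ − K).
Here Σaᵢ = 85 and K = 5, so p_B = (12 − 1)/(85 − 5) = 11/80 ≈ 0.138.

MAP estimate of p_B = 0.138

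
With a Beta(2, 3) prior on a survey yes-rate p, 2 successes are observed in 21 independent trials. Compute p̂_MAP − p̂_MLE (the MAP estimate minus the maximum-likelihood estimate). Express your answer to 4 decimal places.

Posterior is Beta(4, 22); MAP = (4−1)/(26−2) = 3/24 ≈ 0.12500.
MLE ignores the prior: p̂_MLE = k/n = 2/21 ≈ 0.09524.
Difference = 3/24 − 2/21 = 5/168 ≈ 0.0298.

MAP − MLE = 0.0298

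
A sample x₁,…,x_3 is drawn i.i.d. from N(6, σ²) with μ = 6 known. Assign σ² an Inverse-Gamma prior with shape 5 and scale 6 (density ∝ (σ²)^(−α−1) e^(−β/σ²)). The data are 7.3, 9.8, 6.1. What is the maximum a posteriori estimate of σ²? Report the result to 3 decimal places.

σ̂²_MAP = 1.876

Sum of squared deviations about the known mean: SS = (7.3−6)² + (9.8−6)² + (6.1−6)² = 16.14.
The Normal likelihood contributes (σ²)^(−n/2) exp(−SS/(2σ²)), so the posterior is Inverse-Gamma(α + n/2, β + SS/2) = Inverse-Gamma(6.5, 14.07).
The mode of Inverse-Gamma(a, b) is b/(a+1) = 14.07/7.5 ≈ 1.876.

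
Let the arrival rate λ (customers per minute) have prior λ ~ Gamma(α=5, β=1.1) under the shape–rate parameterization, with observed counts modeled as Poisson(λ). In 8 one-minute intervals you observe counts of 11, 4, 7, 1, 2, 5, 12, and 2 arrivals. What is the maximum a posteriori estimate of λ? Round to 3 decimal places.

λ̂_MAP = 5.275

Σxᵢ = 11+4+7+1+2+5+12+2 = 44, with n = 8.
Posterior ∝ λ^4e^(−1.1λ) · λ^44e^(−8λ) = λ^48e^(−9.1λ), i.e. Gamma(shape=49, rate=9.1).
The mode of a Gamma(a, b) with a ≥ 1 (shape–rate) is (a−1)/b = 48/9.1 ≈ 5.275.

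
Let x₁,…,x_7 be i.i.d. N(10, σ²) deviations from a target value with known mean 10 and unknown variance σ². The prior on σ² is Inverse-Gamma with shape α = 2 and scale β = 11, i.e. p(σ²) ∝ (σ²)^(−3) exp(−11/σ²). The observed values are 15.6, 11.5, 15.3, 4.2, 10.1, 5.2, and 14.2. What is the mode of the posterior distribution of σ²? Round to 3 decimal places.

σ̂²_MAP = 12.156

Sum of squared deviations about the known mean: SS = (15.6−10)² + (11.5−10)² + (15.3−10)² + (4.2−10)² + (10.1−10)² + (5.2−10)² + (14.2−10)² = 136.03.
The Normal likelihood contributes (σ²)^(−n/2) exp(−SS/(2σ²)), so the posterior is Inverse-Gamma(α + n/2, β + SS/2) = Inverse-Gamma(5.5, 79.015).
The mode of Inverse-Gamma(a, b) is b/(a+1) = 79.015/6.5 ≈ 12.156.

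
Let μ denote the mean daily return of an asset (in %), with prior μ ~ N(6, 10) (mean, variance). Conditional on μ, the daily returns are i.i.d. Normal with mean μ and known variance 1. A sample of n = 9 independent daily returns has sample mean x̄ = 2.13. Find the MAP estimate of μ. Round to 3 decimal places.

n = 9, x̄ = 2.13.
For a Normal prior and Normal likelihood with known variance, the posterior is Normal; its mode equals its mean, the precision-weighted average.
Prior precision 1/σ₀² = 1/10 = 0.1; data precision n/σ² = 9/1 = 9.
μ̂ = (0.1·6 + 9·2.13) / (0.1 + 9) = 19.77/9.1 = 1977/910 ≈ 2.173.

μ̂_MAP = 2.173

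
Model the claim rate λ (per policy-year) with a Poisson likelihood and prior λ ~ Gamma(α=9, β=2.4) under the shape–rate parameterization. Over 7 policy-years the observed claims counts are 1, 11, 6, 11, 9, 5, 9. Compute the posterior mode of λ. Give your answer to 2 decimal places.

Σxᵢ = 1+11+6+11+9+5+9 = 52, with n = 7.
Posterior ∝ λ^8e^(−2.4λ) · λ^52e^(−7λ) = λ^60e^(−9.4λ), i.e. Gamma(shape=61, rate=9.4).
The mode of a Gamma(a, b) with a ≥ 1 (shape–rate) is (a−1)/b = 60/9.4 ≈ 6.38.

λ̂_MAP = 6.38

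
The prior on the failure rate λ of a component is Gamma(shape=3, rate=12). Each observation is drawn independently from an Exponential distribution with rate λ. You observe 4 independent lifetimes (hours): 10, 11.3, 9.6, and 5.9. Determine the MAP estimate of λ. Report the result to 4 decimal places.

The Exponential(rate=λ) likelihood is ∝ λ^n e^(−λΣtᵢ). Here n = 4 and Σtᵢ = 10 + 11.3 + 9.6 + 5.9 = 36.8.
Posterior ∝ λ^2e^(−12λ) · λ^4e^(−36.8λ) = λ^6e^(−48.8λ), i.e. Gamma(7, 48.8).
Mode = (a−1)/b = 6/48.8 ≈ 0.1230.

λ̂_MAP = 0.1230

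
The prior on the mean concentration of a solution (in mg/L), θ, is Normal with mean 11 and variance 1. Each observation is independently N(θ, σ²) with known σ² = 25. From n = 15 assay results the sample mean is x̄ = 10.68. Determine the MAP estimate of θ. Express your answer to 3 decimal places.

n = 15, x̄ = 10.68.
For a Normal prior and Normal likelihood with known variance, the posterior is Normal; its mode equals its mean, the precision-weighted average.
Prior precision 1/σ₀² = 1/1 = 1; data precision n/σ² = 15/25 = 0.6.
θ̂ = (1·11 + 0.6·10.68) / (1 + 0.6) = 17.408/1.6 = 10.880.

θ̂_MAP = 10.880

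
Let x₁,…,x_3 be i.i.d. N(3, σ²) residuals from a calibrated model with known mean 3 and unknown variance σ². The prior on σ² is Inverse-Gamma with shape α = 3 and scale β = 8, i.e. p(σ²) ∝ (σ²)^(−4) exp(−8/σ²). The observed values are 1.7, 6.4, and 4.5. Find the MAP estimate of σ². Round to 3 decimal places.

Sum of squared deviations about the known mean: SS = (1.7−3)² + (6.4−3)² + (4.5−3)² = 15.5.
The Normal likelihood contributes (σ²)^(−n/2) exp(−SS/(2σ²)), so the posterior is Inverse-Gamma(α + n/2, β + SS/2) = Inverse-Gamma(4.5, 15.75).
The mode of Inverse-Gamma(a, b) is b/(a+1) = 15.75/5.5 ≈ 2.864.

σ̂²_MAP = 2.864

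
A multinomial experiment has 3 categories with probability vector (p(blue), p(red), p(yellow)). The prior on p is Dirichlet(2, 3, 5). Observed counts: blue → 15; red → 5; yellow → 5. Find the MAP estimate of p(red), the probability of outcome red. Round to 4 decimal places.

MAP estimate of p(red) = 0.2188

The posterior is Dirichlet(αᵢ + nᵢ) = Dirichlet(17, 8, 10).
For a Dirichlet(a₁,…,a_K) with all aᵢ > 1, the mode has j-th component (aⱼ − 1)/(Σaᵢ − K).
Here Σaᵢ = 35 and K = 3, so p(red) = (8 − 1)/(35 − 3) = 7/32 ≈ 0.2188.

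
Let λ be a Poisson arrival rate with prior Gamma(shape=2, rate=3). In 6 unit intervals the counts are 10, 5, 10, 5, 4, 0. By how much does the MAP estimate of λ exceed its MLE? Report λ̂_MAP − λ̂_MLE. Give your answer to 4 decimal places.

MAP − MLE = -1.7778

Σxᵢ = 34. Posterior is Gamma(36, 9); MAP = (36−1)/9 = 35/9 ≈ 3.88889.
MLE = x̄ = 34/6 ≈ 5.66667.
Difference = 35/9 − 34/6 = -16/9 ≈ -1.7778.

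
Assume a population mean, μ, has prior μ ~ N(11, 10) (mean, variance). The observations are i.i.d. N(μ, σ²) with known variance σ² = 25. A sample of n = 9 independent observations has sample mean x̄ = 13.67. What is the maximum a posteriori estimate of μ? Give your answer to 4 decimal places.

n = 9, x̄ = 13.67.
For a Normal prior and Normal likelihood with known variance, the posterior is Normal; its mode equals its mean, the precision-weighted average.
Prior precision 1/σ₀² = 1/10 = 0.1; data precision n/σ² = 9/25 = 0.36.
μ̂ = (0.1·11 + 0.36·13.67) / (0.1 + 0.36) = 6.0212/0.46 = 15053/1150 ≈ 13.0896.

μ̂_MAP = 13.0896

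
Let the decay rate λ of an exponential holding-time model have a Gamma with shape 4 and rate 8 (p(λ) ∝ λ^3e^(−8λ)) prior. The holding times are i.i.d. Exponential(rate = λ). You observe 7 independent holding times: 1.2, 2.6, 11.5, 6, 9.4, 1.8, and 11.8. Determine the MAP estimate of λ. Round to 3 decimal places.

The Exponential(rate=λ) likelihood is ∝ λ^n e^(−λΣtᵢ). Here n = 7 and Σtᵢ = 1.2 + 2.6 + 11.5 + 6 + 9.4 + 1.8 + 11.8 = 44.3.
Posterior ∝ λ^3e^(−8λ) · λ^7e^(−44.3λ) = λ^10e^(−52.3λ), i.e. Gamma(11, 52.3).
Mode = (a−1)/b = 10/52.3 ≈ 0.191.

λ̂_MAP = 0.191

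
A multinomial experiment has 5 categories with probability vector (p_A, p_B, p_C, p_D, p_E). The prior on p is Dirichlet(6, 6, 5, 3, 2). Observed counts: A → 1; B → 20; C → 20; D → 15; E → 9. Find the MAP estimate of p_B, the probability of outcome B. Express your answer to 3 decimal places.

The posterior is Dirichlet(αᵢ + nᵢ) = Dirichlet(7, 26, 25, 18, 11).
For a Dirichlet(a₁,…,a_K) with all aᵢ > 1, the mode has j-th component (aⱼ − 1)/(Σaᵢ − K).
Here Σaᵢ = 87 and K = 5, so p_B = (26 − 1)/(87 − 5) = 25/82 ≈ 0.305.

MAP estimate of p_B = 0.305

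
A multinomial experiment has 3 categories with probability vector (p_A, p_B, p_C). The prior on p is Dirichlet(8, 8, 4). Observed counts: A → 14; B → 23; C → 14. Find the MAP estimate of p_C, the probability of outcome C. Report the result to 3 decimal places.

MAP estimate of p_C = 0.250

The posterior is Dirichlet(αᵢ + nᵢ) = Dirichlet(22, 31, 18).
For a Dirichlet(a₁,…,a_K) with all aᵢ > 1, the mode has j-th component (aⱼ − 1)/(Σaᵢ − K).
Here Σaᵢ = 71 and K = 3, so p_C = (18 − 1)/(71 − 3) = 17/68 ≈ 0.250.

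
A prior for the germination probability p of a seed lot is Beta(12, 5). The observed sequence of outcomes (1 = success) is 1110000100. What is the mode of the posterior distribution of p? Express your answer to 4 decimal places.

p̂_MAP = 0.6000

Prior: Beta(12, 5).
Data: 4 successes in 10 trials (from the sequence). The binomial likelihood contributes p^4(1−p)^6, so the posterior is Beta(12+4, 5+6) = Beta(16, 11).
For Beta(a, b) with a, b > 1 the mode is (a−1)/(a+b−2) = 15/25 ≈ 0.6000.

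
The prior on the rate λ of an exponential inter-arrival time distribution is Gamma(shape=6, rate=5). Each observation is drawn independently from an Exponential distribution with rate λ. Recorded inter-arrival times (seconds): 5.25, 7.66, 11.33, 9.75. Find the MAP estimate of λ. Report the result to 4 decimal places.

The Exponential(rate=λ) likelihood is ∝ λ^n e^(−λΣtᵢ). Here n = 4 and Σtᵢ = 5.25 + 7.66 + 11.33 + 9.75 = 33.99.
Posterior ∝ λ^5e^(−5λ) · λ^4e^(−33.99λ) = λ^9e^(−38.99λ), i.e. Gamma(10, 38.99).
Mode = (a−1)/b = 9/38.99 ≈ 0.2308.

λ̂_MAP = 0.2308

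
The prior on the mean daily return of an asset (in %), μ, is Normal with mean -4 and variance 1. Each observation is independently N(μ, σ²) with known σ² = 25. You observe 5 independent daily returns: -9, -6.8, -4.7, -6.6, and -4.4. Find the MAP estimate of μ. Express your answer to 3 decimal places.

μ̂_MAP = -4.383

n = 5; x̄ = ((-9) + (-6.8) + (-4.7) + (-6.6) + (-4.4))/5 = -31.5/5 = -6.3.
For a Normal prior and Normal likelihood with known variance, the posterior is Normal; its mode equals its mean, the precision-weighted average.
Prior precision 1/σ₀² = 1/1 = 1; data precision n/σ² = 5/25 = 0.2.
μ̂ = (1·(-4) + 0.2·(-6.3)) / (1 + 0.2) = (-5.26)/1.2 = -263/60 ≈ -4.383.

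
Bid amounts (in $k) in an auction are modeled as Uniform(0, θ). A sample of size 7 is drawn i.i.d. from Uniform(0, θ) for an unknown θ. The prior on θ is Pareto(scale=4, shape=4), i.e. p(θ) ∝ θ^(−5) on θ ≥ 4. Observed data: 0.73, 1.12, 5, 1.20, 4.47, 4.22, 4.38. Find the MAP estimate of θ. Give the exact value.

The Uniform(0, θ) likelihood is θ^(−n) for θ ≥ max(xᵢ), zero otherwise. Here max(xᵢ) = 5.
Posterior ∝ θ^(−5) · θ^(−7) = θ^(−12) on θ ≥ max(4, 5) = 5.
This density is strictly decreasing in θ, so the posterior mode lies at the lower boundary of the support.

θ̂_MAP = 5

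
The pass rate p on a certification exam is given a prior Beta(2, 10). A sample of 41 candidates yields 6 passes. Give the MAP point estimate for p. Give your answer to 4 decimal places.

Prior: Beta(2, 10).
Data: 6 successes in 41 trials. The binomial likelihood contributes p^6(1−p)^35, so the posterior is Beta(2+6, 10+35) = Beta(8, 45).
For Beta(a, b) with a, b > 1 the mode is (a−1)/(a+b−2) = 7/51 ≈ 0.1373.

p̂_MAP = 0.1373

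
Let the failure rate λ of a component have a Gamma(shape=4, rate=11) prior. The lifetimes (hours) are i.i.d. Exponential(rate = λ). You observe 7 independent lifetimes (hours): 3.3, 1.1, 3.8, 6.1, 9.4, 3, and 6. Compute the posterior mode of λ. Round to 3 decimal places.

The Exponential(rate=λ) likelihood is ∝ λ^n e^(−λΣtᵢ). Here n = 7 and Σtᵢ = 3.3 + 1.1 + 3.8 + 6.1 + 9.4 + 3 + 6 = 32.7.
Posterior ∝ λ^3e^(−11λ) · λ^7e^(−32.7λ) = λ^10e^(−43.7λ), i.e. Gamma(11, 43.7).
Mode = (a−1)/b = 10/43.7 ≈ 0.229.

λ̂_MAP = 0.229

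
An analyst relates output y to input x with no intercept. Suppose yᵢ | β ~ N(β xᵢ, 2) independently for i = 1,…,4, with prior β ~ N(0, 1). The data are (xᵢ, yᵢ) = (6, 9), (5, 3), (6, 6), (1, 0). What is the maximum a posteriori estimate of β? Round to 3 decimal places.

log p(β | y) = −Σ(yᵢ − βxᵢ)²/(2·2) − β²/(2·1) + const.
Setting the derivative to zero: Σxᵢ(yᵢ − βxᵢ)/2 − β/1 = 0, so β = Σxᵢyᵢ / (Σxᵢ² + σ²/τ²).
Σxᵢyᵢ = 6·9 + 5·3 + 6·6 + 1·0 = 105; Σxᵢ² = 98; σ²/τ² = 2.
β̂_MAP = 105 / (98 + 2) = 105/100 ≈ 1.050.

β̂_MAP = 1.050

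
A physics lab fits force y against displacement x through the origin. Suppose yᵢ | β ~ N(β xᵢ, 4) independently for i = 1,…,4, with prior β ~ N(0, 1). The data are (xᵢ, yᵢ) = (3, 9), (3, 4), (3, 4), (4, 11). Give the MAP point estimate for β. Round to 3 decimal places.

log p(β | y) = −Σ(yᵢ − βxᵢ)²/(2·4) − β²/(2·1) + const.
Setting the derivative to zero: Σxᵢ(yᵢ − βxᵢ)/4 − β/1 = 0, so β = Σxᵢyᵢ / (Σxᵢ² + σ²/τ²).
Σxᵢyᵢ = 3·9 + 3·4 + 3·4 + 4·11 = 95; Σxᵢ² = 43; σ²/τ² = 4.
β̂_MAP = 95 / (43 + 4) = 95/47 ≈ 2.021.

β̂_MAP = 2.021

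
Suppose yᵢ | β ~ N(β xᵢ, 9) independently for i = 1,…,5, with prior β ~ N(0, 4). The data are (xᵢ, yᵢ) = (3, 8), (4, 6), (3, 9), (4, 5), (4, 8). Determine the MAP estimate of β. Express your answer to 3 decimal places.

log p(β | y) = −Σ(yᵢ − βxᵢ)²/(2·9) − β²/(2·4) + const.
Setting the derivative to zero: Σxᵢ(yᵢ − βxᵢ)/9 − β/4 = 0, so β = Σxᵢyᵢ / (Σxᵢ² + σ²/τ²).
Σxᵢyᵢ = 3·8 + 4·6 + 3·9 + 4·5 + 4·8 = 127; Σxᵢ² = 66; σ²/τ² = 2.25.
β̂_MAP = 127 / (66 + 2.25) = 127/68.25 ≈ 1.861.

β̂_MAP = 1.861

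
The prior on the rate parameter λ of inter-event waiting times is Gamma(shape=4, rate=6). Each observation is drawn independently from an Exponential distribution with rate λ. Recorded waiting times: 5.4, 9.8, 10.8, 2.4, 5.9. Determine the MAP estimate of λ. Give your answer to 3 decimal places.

The Exponential(rate=λ) likelihood is ∝ λ^n e^(−λΣtᵢ). Here n = 5 and Σtᵢ = 5.4 + 9.8 + 10.8 + 2.4 + 5.9 = 34.3.
Posterior ∝ λ^3e^(−6λ) · λ^5e^(−34.3λ) = λ^8e^(−40.3λ), i.e. Gamma(9, 40.3).
Mode = (a−1)/b = 8/40.3 ≈ 0.199.

λ̂_MAP = 0.199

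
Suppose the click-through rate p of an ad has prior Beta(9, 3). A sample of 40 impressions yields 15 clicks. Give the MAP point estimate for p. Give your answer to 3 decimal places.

Prior: Beta(9, 3).
Data: 15 successes in 40 trials. The binomial likelihood contributes p^15(1−p)^25, so the posterior is Beta(9+15, 3+25) = Beta(24, 28).
For Beta(a, b) with a, b > 1 the mode is (a−1)/(a+b−2) = 23/50 ≈ 0.460.

p̂_MAP = 0.460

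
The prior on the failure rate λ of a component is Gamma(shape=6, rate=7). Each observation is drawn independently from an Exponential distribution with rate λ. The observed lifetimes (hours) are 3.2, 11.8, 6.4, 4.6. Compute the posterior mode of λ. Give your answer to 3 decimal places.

The Exponential(rate=λ) likelihood is ∝ λ^n e^(−λΣtᵢ). Here n = 4 and Σtᵢ = 3.2 + 11.8 + 6.4 + 4.6 = 26.
Posterior ∝ λ^5e^(−7λ) · λ^4e^(−26λ) = λ^9e^(−33λ), i.e. Gamma(10, 33).
Mode = (a−1)/b = 9/33 ≈ 0.273.

λ̂_MAP = 0.273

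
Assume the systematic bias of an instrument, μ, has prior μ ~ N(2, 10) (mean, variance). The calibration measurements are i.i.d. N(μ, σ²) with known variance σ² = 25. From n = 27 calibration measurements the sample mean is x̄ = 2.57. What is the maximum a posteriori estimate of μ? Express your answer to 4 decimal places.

μ̂_MAP = 2.5217

n = 27, x̄ = 2.57.
For a Normal prior and Normal likelihood with known variance, the posterior is Normal; its mode equals its mean, the precision-weighted average.
Prior precision 1/σ₀² = 1/10 = 0.1; data precision n/σ² = 27/25 = 1.08.
μ̂ = (0.1·2 + 1.08·2.57) / (0.1 + 1.08) = 2.9756/1.18 = 7439/2950 ≈ 2.5217.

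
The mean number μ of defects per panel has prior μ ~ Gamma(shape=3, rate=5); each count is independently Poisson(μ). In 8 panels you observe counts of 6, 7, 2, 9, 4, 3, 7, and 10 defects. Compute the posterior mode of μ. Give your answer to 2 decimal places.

μ̂_MAP = 3.85

Σxᵢ = 6+7+2+9+4+3+7+10 = 48, with n = 8.
Posterior ∝ μ^2e^(−5μ) · μ^48e^(−8μ) = μ^50e^(−13μ), i.e. Gamma(shape=51, rate=13).
The mode of a Gamma(a, b) with a ≥ 1 (shape–rate) is (a−1)/b = 50/13 ≈ 3.85.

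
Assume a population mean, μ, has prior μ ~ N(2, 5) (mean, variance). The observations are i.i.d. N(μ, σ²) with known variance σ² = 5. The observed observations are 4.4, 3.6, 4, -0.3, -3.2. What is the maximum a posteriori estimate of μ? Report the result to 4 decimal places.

n = 5; x̄ = (4.4 + 3.6 + 4 + (-0.3) + (-3.2))/5 = 8.5/5 = 1.7.
For a Normal prior and Normal likelihood with known variance, the posterior is Normal; its mode equals its mean, the precision-weighted average.
Prior precision 1/σ₀² = 1/5 = 0.2; data precision n/σ² = 5/5 = 1.
μ̂ = (0.2·2 + 1·1.7) / (0.2 + 1) = 2.1/1.2 = 1.7500.

μ̂_MAP = 1.7500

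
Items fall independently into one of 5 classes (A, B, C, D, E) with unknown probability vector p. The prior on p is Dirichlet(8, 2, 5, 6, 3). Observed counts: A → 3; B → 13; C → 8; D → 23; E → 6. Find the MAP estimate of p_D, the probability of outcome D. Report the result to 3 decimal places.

MAP estimate of p_D = 0.389

The posterior is Dirichlet(αᵢ + nᵢ) = Dirichlet(11, 15, 13, 29, 9).
For a Dirichlet(a₁,…,a_K) with all aᵢ > 1, the mode has j-th component (aⱼ − 1)/(Σaᵢ − K).
Here Σaᵢ = 77 and K = 5, so p_D = (29 − 1)/(77 − 5) = 28/72 ≈ 0.389.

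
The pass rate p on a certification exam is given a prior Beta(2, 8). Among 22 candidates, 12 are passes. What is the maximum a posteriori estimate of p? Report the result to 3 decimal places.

Prior: Beta(2, 8).
Data: 12 successes in 22 trials. The binomial likelihood contributes p^12(1−p)^10, so the posterior is Beta(2+12, 8+10) = Beta(14, 18).
For Beta(a, b) with a, b > 1 the mode is (a−1)/(a+b−2) = 13/30 ≈ 0.433.

p̂_MAP = 0.433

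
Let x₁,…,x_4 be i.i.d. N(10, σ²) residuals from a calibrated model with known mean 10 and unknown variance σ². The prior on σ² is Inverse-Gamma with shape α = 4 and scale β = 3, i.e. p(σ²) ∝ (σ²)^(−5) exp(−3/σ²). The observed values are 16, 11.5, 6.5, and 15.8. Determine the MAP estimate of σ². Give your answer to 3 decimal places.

Sum of squared deviations about the known mean: SS = (16−10)² + (11.5−10)² + (6.5−10)² + (15.8−10)² = 84.14.
The Normal likelihood contributes (σ²)^(−n/2) exp(−SS/(2σ²)), so the posterior is Inverse-Gamma(α + n/2, β + SS/2) = Inverse-Gamma(6, 45.07).
The mode of Inverse-Gamma(a, b) is b/(a+1) = 45.07/7 ≈ 6.439.

σ̂²_MAP = 6.439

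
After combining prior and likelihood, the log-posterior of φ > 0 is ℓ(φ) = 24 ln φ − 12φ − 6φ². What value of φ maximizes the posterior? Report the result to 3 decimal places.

φ̂_MAP = 1.000

ℓ'(φ) = 24/φ − 12 − 12φ. Setting this to zero and multiplying by φ: 12φ² + 12φ − 24 = 0.
φ = (−12 + √(12² + 4·12·24)) / (2·12) = (−12 + √1296) / 24 = (−12 + 36)/24 = 1.
ℓ''(φ) = −24/φ² − 12 < 0, confirming a maximum.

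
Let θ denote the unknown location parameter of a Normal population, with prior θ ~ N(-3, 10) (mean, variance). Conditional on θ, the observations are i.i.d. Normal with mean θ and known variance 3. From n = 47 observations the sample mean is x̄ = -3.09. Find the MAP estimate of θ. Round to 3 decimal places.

n = 47, x̄ = -3.09.
For a Normal prior and Normal likelihood with known variance, the posterior is Normal; its mode equals its mean, the precision-weighted average.
Prior precision 1/σ₀² = 1/10 = 0.1; data precision n/σ² = 47/3.
θ̂ = (0.1·(-3) + (47/3)·(-3.09)) / (0.1 + 47/3) = (-48.71)/(473/30) = -14613/4730 ≈ -3.089.

θ̂_MAP = -3.089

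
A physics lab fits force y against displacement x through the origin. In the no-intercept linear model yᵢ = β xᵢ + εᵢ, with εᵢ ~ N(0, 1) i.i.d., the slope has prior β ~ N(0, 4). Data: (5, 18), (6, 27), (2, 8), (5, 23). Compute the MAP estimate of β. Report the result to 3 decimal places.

log p(β | y) = −Σ(yᵢ − βxᵢ)²/(2·1) − β²/(2·4) + const.
Setting the derivative to zero: Σxᵢ(yᵢ − βxᵢ)/1 − β/4 = 0, so β = Σxᵢyᵢ / (Σxᵢ² + σ²/τ²).
Σxᵢyᵢ = 5·18 + 6·27 + 2·8 + 5·23 = 383; Σxᵢ² = 90; σ²/τ² = 0.25.
β̂_MAP = 383 / (90 + 0.25) = 383/90.25 ≈ 4.244.

β̂_MAP = 4.244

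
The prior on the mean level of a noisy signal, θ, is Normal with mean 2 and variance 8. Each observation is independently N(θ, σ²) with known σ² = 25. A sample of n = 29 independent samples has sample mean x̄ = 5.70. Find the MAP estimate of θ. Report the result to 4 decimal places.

θ̂_MAP = 5.3401

n = 29, x̄ = 5.70.
For a Normal prior and Normal likelihood with known variance, the posterior is Normal; its mode equals its mean, the precision-weighted average.
Prior precision 1/σ₀² = 1/8 = 0.125; data precision n/σ² = 29/25 = 1.16.
θ̂ = (0.125·2 + 1.16·5.7) / (0.125 + 1.16) = 6.862/1.285 = 6862/1285 ≈ 5.3401.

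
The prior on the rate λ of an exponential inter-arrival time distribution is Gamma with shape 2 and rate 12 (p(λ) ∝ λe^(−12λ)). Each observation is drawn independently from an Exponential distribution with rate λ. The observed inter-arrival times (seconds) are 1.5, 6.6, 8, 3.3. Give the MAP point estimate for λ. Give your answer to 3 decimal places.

λ̂_MAP = 0.159

The Exponential(rate=λ) likelihood is ∝ λ^n e^(−λΣtᵢ). Here n = 4 and Σtᵢ = 1.5 + 6.6 + 8 + 3.3 = 19.4.
Posterior ∝ λe^(−12λ) · λ^4e^(−19.4λ) = λ^5e^(−31.4λ), i.e. Gamma(6, 31.4).
Mode = (a−1)/b = 5/31.4 ≈ 0.159.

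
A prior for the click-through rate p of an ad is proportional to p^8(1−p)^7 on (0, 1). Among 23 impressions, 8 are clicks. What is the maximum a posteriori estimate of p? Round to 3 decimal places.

p̂_MAP = 0.421

The prior density ∝ p^8(1−p)^7 is the kernel of Beta(9, 8).
Data: 8 successes in 23 trials. The binomial likelihood contributes p^8(1−p)^15, so the posterior is Beta(9+8, 8+15) = Beta(17, 23).
For Beta(a, b) with a, b > 1 the mode is (a−1)/(a+b−2) = 16/38 ≈ 0.421.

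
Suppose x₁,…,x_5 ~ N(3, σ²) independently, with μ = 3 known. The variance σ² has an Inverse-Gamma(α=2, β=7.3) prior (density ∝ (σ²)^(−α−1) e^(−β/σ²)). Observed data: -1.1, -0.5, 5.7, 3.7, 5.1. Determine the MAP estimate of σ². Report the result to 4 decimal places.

Sum of squared deviations about the known mean: SS = (-1.1−3)² + (-0.5−3)² + (5.7−3)² + (3.7−3)² + (5.1−3)² = 41.25.
The Normal likelihood contributes (σ²)^(−n/2) exp(−SS/(2σ²)), so the posterior is Inverse-Gamma(α + n/2, β + SS/2) = Inverse-Gamma(4.5, 27.925).
The mode of Inverse-Gamma(a, b) is b/(a+1) = 27.925/5.5 ≈ 5.0773.

σ̂²_MAP = 5.0773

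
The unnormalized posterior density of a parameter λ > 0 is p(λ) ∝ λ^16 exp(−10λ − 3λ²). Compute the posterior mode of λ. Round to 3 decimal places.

ℓ'(λ) = 16/λ − 10 − 6λ. Setting this to zero and multiplying by λ: 6λ² + 10λ − 16 = 0.
λ = (−10 + √(10² + 4·6·16)) / (2·6) = (−10 + √484) / 12 = (−10 + 22)/12 = 1.
ℓ''(λ) = −16/λ² − 6 < 0, confirming a maximum.

λ̂_MAP = 1.000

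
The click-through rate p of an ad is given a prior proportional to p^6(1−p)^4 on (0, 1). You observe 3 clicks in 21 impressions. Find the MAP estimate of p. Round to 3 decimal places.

The prior density ∝ p^6(1−p)^4 is the kernel of Beta(7, 5).
Data: 3 successes in 21 trials. The binomial likelihood contributes p^3(1−p)^18, so the posterior is Beta(7+3, 5+18) = Beta(10, 23).
For Beta(a, b) with a, b > 1 the mode is (a−1)/(a+b−2) = 9/31 ≈ 0.290.

p̂_MAP = 0.290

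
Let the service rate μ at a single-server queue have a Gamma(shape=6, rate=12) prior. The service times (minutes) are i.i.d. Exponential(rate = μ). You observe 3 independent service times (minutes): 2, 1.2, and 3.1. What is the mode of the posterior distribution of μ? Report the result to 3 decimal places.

μ̂_MAP = 0.437

The Exponential(rate=μ) likelihood is ∝ μ^n e^(−μΣtᵢ). Here n = 3 and Σtᵢ = 2 + 1.2 + 3.1 = 6.3.
Posterior ∝ μ^5e^(−12μ) · μ^3e^(−6.3μ) = μ^8e^(−18.3μ), i.e. Gamma(9, 18.3).
Mode = (a−1)/b = 8/18.3 ≈ 0.437.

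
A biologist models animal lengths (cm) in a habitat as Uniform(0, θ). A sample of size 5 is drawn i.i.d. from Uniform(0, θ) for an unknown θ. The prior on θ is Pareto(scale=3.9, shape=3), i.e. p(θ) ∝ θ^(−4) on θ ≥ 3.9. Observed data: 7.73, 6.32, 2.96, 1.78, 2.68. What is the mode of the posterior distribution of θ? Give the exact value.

θ̂_MAP = 7.73

The Uniform(0, θ) likelihood is θ^(−n) for θ ≥ max(xᵢ), zero otherwise. Here max(xᵢ) = 7.73.
Posterior ∝ θ^(−4) · θ^(−5) = θ^(−9) on θ ≥ max(3.9, 7.73) = 7.73.
This density is strictly decreasing in θ, so the posterior mode lies at the lower boundary of the support.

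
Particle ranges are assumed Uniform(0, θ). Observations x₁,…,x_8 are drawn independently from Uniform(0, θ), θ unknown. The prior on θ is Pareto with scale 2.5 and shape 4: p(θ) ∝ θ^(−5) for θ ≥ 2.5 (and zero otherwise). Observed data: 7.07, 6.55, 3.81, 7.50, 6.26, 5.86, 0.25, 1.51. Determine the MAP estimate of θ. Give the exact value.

θ̂_MAP = 7.50

The Uniform(0, θ) likelihood is θ^(−n) for θ ≥ max(xᵢ), zero otherwise. Here max(xᵢ) = 7.50.
Posterior ∝ θ^(−5) · θ^(−8) = θ^(−13) on θ ≥ max(2.5, 7.50) = 7.50.
This density is strictly decreasing in θ, so the posterior mode lies at the lower boundary of the support.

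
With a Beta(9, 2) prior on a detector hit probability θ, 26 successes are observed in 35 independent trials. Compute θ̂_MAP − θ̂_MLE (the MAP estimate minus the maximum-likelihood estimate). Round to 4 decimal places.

MAP − MLE = 0.0299

Posterior is Beta(35, 11); MAP = (35−1)/(46−2) = 34/44 ≈ 0.77273.
MLE ignores the prior: θ̂_MLE = k/n = 26/35 ≈ 0.74286.
Difference = 34/44 − 26/35 = 23/770 ≈ 0.0299.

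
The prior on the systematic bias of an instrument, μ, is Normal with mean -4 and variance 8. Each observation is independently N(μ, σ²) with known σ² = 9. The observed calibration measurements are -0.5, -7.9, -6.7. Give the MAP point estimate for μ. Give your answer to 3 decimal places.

n = 3; x̄ = ((-0.5) + (-7.9) + (-6.7))/3 = -15.1/3 = -151/30 ≈ -5.0333.
For a Normal prior and Normal likelihood with known variance, the posterior is Normal; its mode equals its mean, the precision-weighted average.
Prior precision 1/σ₀² = 1/8 = 0.125; data precision n/σ² = 3/9 = 1/3.
μ̂ = (0.125·(-4) + (1/3)·(-151/30)) / (0.125 + 1/3) = (-98/45)/(11/24) = -784/165 ≈ -4.752.

μ̂_MAP = -4.752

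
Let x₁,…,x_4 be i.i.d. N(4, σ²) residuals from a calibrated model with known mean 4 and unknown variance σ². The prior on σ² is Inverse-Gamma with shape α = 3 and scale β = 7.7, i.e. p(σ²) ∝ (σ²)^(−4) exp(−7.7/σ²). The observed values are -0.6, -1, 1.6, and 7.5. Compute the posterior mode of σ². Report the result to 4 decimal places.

σ̂²_MAP = 6.6308

Sum of squared deviations about the known mean: SS = (-0.6−4)² + (-1−4)² + (1.6−4)² + (7.5−4)² = 64.17.
The Normal likelihood contributes (σ²)^(−n/2) exp(−SS/(2σ²)), so the posterior is Inverse-Gamma(α + n/2, β + SS/2) = Inverse-Gamma(5, 39.785).
The mode of Inverse-Gamma(a, b) is b/(a+1) = 39.785/6 ≈ 6.6308.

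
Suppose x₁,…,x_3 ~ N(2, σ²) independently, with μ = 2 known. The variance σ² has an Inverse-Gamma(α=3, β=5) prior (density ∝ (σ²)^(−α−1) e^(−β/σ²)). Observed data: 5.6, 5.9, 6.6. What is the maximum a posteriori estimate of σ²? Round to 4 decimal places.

σ̂²_MAP = 5.3936

Sum of squared deviations about the known mean: SS = (5.6−2)² + (5.9−2)² + (6.6−2)² = 49.33.
The Normal likelihood contributes (σ²)^(−n/2) exp(−SS/(2σ²)), so the posterior is Inverse-Gamma(α + n/2, β + SS/2) = Inverse-Gamma(4.5, 29.665).
The mode of Inverse-Gamma(a, b) is b/(a+1) = 29.665/5.5 ≈ 5.3936.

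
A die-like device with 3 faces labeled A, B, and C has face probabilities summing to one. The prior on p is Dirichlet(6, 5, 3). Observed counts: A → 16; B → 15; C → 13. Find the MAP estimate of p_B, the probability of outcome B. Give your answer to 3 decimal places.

MAP estimate of p_B = 0.345

The posterior is Dirichlet(αᵢ + nᵢ) = Dirichlet(22, 20, 16).
For a Dirichlet(a₁,…,a_K) with all aᵢ > 1, the mode has j-th component (aⱼ − 1)/(Σaᵢ − K).
Here Σaᵢ = 58 and K = 3, so p_B = (20 − 1)/(58 − 3) = 19/55 ≈ 0.345.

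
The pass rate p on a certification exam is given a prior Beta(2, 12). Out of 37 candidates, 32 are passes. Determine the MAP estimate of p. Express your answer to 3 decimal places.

Prior: Beta(2, 12).
Data: 32 successes in 37 trials. The binomial likelihood contributes p^32(1−p)^5, so the posterior is Beta(2+32, 12+5) = Beta(34, 17).
For Beta(a, b) with a, b > 1 the mode is (a−1)/(a+b−2) = 33/49 ≈ 0.673.

p̂_MAP = 0.673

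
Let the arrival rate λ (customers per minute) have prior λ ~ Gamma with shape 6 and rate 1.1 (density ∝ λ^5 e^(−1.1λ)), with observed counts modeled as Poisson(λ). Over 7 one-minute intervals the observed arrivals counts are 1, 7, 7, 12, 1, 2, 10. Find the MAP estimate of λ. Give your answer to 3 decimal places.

λ̂_MAP = 5.556

Σxᵢ = 1+7+7+12+1+2+10 = 40, with n = 7.
Posterior ∝ λ^5e^(−1.1λ) · λ^40e^(−7λ) = λ^45e^(−8.1λ), i.e. Gamma(shape=46, rate=8.1).
The mode of a Gamma(a, b) with a ≥ 1 (shape–rate) is (a−1)/b = 45/8.1 ≈ 5.556.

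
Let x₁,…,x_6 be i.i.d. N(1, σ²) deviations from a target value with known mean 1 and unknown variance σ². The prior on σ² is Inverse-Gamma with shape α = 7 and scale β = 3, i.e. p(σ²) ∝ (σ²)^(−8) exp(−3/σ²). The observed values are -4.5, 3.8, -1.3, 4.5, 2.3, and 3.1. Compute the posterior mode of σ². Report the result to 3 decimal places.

Sum of squared deviations about the known mean: SS = (-4.5−1)² + (3.8−1)² + (-1.3−1)² + (4.5−1)² + (2.3−1)² + (3.1−1)² = 61.73.
The Normal likelihood contributes (σ²)^(−n/2) exp(−SS/(2σ²)), so the posterior is Inverse-Gamma(α + n/2, β + SS/2) = Inverse-Gamma(10, 33.865).
The mode of Inverse-Gamma(a, b) is b/(a+1) = 33.865/11 ≈ 3.079.

σ̂²_MAP = 3.079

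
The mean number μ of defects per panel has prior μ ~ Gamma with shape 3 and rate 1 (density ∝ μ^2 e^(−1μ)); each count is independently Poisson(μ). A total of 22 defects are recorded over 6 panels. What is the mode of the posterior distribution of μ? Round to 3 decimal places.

μ̂_MAP = 3.429

Σxᵢ = 22, n = 6.
Posterior ∝ μ^2e^(−1μ) · μ^22e^(−6μ) = μ^24e^(−7μ), i.e. Gamma(shape=25, rate=7).
The mode of a Gamma(a, b) with a ≥ 1 (shape–rate) is (a−1)/b = 24/7 ≈ 3.429.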